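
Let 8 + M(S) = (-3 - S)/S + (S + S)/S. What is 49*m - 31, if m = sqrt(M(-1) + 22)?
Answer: -31 + 147*sqrt(2) ≈ 176.89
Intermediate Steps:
M(S) = -6 + (-3 - S)/S (M(S) = -8 + ((-3 - S)/S + (S + S)/S) = -8 + ((-3 - S)/S + (2*S)/S) = -8 + ((-3 - S)/S + 2) = -8 + (2 + (-3 - S)/S) = -6 + (-3 - S)/S)
m = 3*sqrt(2) (m = sqrt((-7 - 3/(-1)) + 22) = sqrt((-7 - 3*(-1)) + 22) = sqrt((-7 + 3) + 22) = sqrt(-4 + 22) = sqrt(18) = 3*sqrt(2) ≈ 4.2426)
49*m - 31 = 49*(3*sqrt(2)) - 31 = 147*sqrt(2) - 31 = -31 + 147*sqrt(2)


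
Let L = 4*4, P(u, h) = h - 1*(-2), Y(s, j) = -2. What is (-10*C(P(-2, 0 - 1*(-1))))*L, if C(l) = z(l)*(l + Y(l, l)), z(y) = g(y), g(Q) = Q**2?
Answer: -1440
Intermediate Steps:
P(u, h) = 2 + h (P(u, h) = h + 2 = 2 + h)
z(y) = y**2
C(l) = l**2*(-2 + l) (C(l) = l**2*(l - 2) = l**2*(-2 + l))
L = 16
(-10*C(P(-2, 0 - 1*(-1))))*L = -10*(2 + (0 - 1*(-1)))**2*(-2 + (2 + (0 - 1*(-1))))*16 = -10*(2 + (0 + 1))**2*(-2 + (2 + (0 + 1)))*16 = -10*(2 + 1)**2*(-2 + (2 + 1))*16 = -10*3**2*(-2 + 3)*16 = -90*16 = -1440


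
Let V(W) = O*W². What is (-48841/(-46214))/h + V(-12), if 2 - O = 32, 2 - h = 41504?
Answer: -8285645257801/1917973428 ≈ -4320.0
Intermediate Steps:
h = -41502 (h = 2 - 1*41504 = 2 - 41504 = -41502)
O = -30 (O = 2 - 1*32 = 2 - 32 = -30)
V(W) = -30*W²
(-48841/(-46214))/h + V(-12) = -48841/(-46214)/(-41502) - 30*(-12)² = -48841*(-1/46214)*(-1/41502) - 30*144 = (48841/46214)*(-1/41502) - 4320 = -48841/1917973428 - 4320 = -8285645257801/1917973428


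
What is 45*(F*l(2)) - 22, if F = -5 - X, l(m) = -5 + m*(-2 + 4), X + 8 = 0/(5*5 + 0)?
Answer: -157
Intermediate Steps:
X = -8 (X = -8 + 0/(5*5 + 0) = -8 + 0/(25 + 0) = -8 + 0/25 = -8 + 0*(1/25) = -8 + 0 = -8)
l(m) = -5 + 2*m (l(m) = -5 + m*2 = -5 + 2*m)
F = 3 (F = -5 - 1*(-8) = -5 + 8 = 3)
45*(F*l(2)) - 22 = 45*(3*(-5 + 2*2)) - 22 = 45*(3*(-5 + 4)) - 22 = 45*(3*(-1)) - 22 = 45*(-3) - 22 = -135 - 22 = -157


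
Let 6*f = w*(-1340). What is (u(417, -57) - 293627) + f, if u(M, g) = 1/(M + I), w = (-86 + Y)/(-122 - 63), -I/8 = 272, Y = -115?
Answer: -19125918380/65083 ≈ -2.9387e+5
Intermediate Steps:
I = -2176 (I = -8*272 = -2176)
w = 201/185 (w = (-86 - 115)/(-122 - 63) = -201/(-185) = -201*(-1/185) = 201/185 ≈ 1.0865)
u(M, g) = 1/(-2176 + M) (u(M, g) = 1/(M - 2176) = 1/(-2176 + M))
f = -8978/37 (f = ((201/185)*(-1340))/6 = (1/6)*(-53868/37) = -8978/37 ≈ -242.65)
(u(417, -57) - 293627) + f = (1/(-2176 + 417) - 293627) - 8978/37 = (1/(-1759) - 293627) - 8978/37 = (-1/1759 - 293627) - 8978/37 = -516489894/1759 - 8978/37 = -19125918380/65083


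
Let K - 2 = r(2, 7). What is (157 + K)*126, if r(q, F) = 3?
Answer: 20412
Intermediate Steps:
K = 5 (K = 2 + 3 = 5)
(157 + K)*126 = (157 + 5)*126 = 162*126 = 20412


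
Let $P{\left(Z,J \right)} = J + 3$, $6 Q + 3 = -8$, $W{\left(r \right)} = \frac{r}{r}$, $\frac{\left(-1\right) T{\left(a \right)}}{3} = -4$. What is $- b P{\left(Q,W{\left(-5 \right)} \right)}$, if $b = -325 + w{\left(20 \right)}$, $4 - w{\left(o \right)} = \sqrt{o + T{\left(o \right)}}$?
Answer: $1284 + 16 \sqrt{2} \approx 1306.6$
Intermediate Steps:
$T{\left(a \right)} = 12$ ($T{\left(a \right)} = \left(-3\right) \left(-4\right) = 12$)
$W{\left(r \right)} = 1$
$Q = - \frac{11}{6}$ ($Q = - \frac{1}{2} + \frac{1}{6} \left(-8\right) = - \frac{1}{2} - \frac{4}{3} = - \frac{11}{6} \approx -1.8333$)
$P{\left(Z,J \right)} = 3 + J$
$w{\left(o \right)} = 4 - \sqrt{12 + o}$ ($w{\left(o \right)} = 4 - \sqrt{o + 12} = 4 - \sqrt{12 + o}$)
$b = -321 - 4 \sqrt{2}$ ($b = -325 + \left(4 - \sqrt{12 + 20}\right) = -325 + \left(4 - \sqrt{32}\right) = -325 + \left(4 - 4 \sqrt{2}\right) = -321 - 4 \sqrt{2} \approx -326.66$)
$- b P{\left(Q,W{\left(-5 \right)} \right)} = - \left(-321 - 4 \sqrt{2}\right) \left(3 + 1\right) = - \left(-321 - 4 \sqrt{2}\right) 4 = - (-1284 - 16 \sqrt{2}) = 1284 + 16 \sqrt{2}$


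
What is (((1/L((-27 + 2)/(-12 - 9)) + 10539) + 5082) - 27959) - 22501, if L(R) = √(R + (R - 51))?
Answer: -34839 - I*√21441/1021 ≈ -34839.0 - 0.14342*I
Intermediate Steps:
L(R) = √(-51 + 2*R) (L(R) = √(R + (-51 + R)) = √(-51 + 2*R))
(((1/L((-27 + 2)/(-12 - 9)) + 10539) + 5082) - 27959) - 22501 = (((1/(√(-51 + 2*((-27 + 2)/(-12 - 9)))) + 10539) + 5082) - 27959) - 22501 = (((1/(√(-51 + 2*(-25/(-21)))) + 10539) + 5082) - 27959) - 22501 = (((1/(√(-51 + 2*(-25*(-1/21)))) + 10539) + 5082) - 27959) - 22501 = (((1/(√(-51 + 2*(25/21))) + 10539) + 5082) - 27959) - 22501 = (((1/(√(-51 + 50/21)) + 10539) + 5082) - 27959) - 22501 = (((1/(√(-1021/21)) + 10539) + 5082) - 27959) - 22501 = (((1/(I*√21441/21) + 10539) + 5082) - 27959) - 22501 = (((-I*√21441/1021 + 10539) + 5082) - 27959) - 22501 = (((10539 - I*√21441/1021) + 5082) - 27959) - 22501 = ((15621 - I*√21441/1021) - 27959) - 22501 = (-12338 - I*√21441/1021) - 22501 = -34839 - I*√21441/1021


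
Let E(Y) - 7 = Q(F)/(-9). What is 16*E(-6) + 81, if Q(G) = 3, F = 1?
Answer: 563/3 ≈ 187.67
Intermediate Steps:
E(Y) = 20/3 (E(Y) = 7 + 3/(-9) = 7 + 3*(-⅑) = 7 - ⅓ = 20/3)
16*E(-6) + 81 = 16*(20/3) + 81 = 320/3 + 81 = 563/3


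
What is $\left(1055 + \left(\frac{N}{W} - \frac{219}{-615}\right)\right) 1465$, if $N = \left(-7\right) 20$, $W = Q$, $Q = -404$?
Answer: $\frac{6404488639}{4141} \approx 1.5466 \cdot 10^{6}$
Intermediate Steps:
$W = -404$
$N = -140$
$\left(1055 + \left(\frac{N}{W} - \frac{219}{-615}\right)\right) 1465 = \left(1055 - \left(- \frac{73}{205} - \frac{35}{101}\right)\right) 1465 = \left(1055 - - \frac{14548}{20705}\right) 1465 = \left(1055 + \left(\frac{35}{101} + \frac{73}{205}\right)\right) 1465 = \left(1055 + \frac{14548}{20705}\right) 1465 = \frac{21858323}{20705} \cdot 1465 = \frac{6404488639}{4141}$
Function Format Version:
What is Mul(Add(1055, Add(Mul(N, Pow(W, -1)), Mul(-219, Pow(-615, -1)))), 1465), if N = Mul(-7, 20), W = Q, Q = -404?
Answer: Rational(6404488639, 4141) ≈ 1.5466e+6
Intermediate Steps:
W = -404
N = -140
Mul(Add(1055, Add(Mul(N, Pow(W, -1)), Mul(-219, Pow(-615, -1)))), 1465) = Mul(Add(1055, Add(Mul(-140, Pow(-404, -1)), Mul(-219, Pow(-615, -1)))), 1465) = Mul(Add(1055, Add(Mul(-140, Rational(-1, 404)), Mul(-219, Rational(-1, 615)))), 1465) = Mul(Add(1055, Add(Rational(35, 101), Rational(73, 205))), 1465) = Mul(Add(1055, Rational(14548, 20705)), 1465) = Mul(Rational(21858323, 20705), 1465) = Rational(6404488639, 4141)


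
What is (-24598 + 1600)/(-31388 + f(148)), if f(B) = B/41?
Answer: 157153/214460 ≈ 0.73278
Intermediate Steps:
f(B) = B/41 (f(B) = B*(1/41) = B/41)
(-24598 + 1600)/(-31388 + f(148)) = (-24598 + 1600)/(-31388 + (1/41)*148) = -22998/(-31388 + 148/41) = -22998/(-1286760/41) = -22998*(-41/1286760) = 157153/214460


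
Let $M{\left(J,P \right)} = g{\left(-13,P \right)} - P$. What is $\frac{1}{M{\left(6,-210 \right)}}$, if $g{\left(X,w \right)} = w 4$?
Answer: $- \frac{1}{630} \approx -0.0015873$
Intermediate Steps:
$g{\left(X,w \right)} = 4 w$
$M{\left(J,P \right)} = 3 P$ ($M{\left(J,P \right)} = 4 P - P = 3 P$)
$\frac{1}{M{\left(6,-210 \right)}} = \frac{1}{3 \left(-210\right)} = \frac{1}{-630} = - \frac{1}{630}$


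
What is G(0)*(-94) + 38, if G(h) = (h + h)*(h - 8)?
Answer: 38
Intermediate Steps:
G(h) = 2*h*(-8 + h) (G(h) = (2*h)*(-8 + h) = 2*h*(-8 + h))
G(0)*(-94) + 38 = (2*0*(-8 + 0))*(-94) + 38 = (2*0*(-8))*(-94) + 38 = 0*(-94) + 38 = 0 + 38 = 38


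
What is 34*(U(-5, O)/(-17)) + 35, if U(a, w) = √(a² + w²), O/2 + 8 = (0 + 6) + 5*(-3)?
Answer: 35 - 2*√1181 ≈ -33.731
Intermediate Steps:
O = -34 (O = -16 + 2*((0 + 6) + 5*(-3)) = -16 + 2*(6 - 15) = -16 + 2*(-9) = -16 - 18 = -34)
34*(U(-5, O)/(-17)) + 35 = 34*(√((-5)² + (-34)²)/(-17)) + 35 = 34*(√(25 + 1156)*(-1/17)) + 35 = 34*(√1181*(-1/17)) + 35 = 34*(-√1181/17) + 35 = -2*√1181 + 35 = 35 - 2*√1181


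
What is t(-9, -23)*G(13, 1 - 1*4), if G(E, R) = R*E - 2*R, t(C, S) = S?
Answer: 759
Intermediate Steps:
G(E, R) = -2*R + E*R (G(E, R) = E*R - 2*R = -2*R + E*R)
t(-9, -23)*G(13, 1 - 1*4) = -23*(1 - 1*4)*(-2 + 13) = -23*(1 - 4)*11 = -(-69)*11 = -23*(-33) = 759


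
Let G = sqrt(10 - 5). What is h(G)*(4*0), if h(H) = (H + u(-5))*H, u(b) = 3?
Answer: 0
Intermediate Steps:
G = sqrt(5) ≈ 2.2361
h(H) = H*(3 + H) (h(H) = (H + 3)*H = (3 + H)*H = H*(3 + H))
h(G)*(4*0) = (sqrt(5)*(3 + sqrt(5)))*(4*0) = (sqrt(5)*(3 + sqrt(5)))*0 = 0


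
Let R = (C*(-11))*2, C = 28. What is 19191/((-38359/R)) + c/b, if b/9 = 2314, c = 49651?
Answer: 2787667085/8976006 ≈ 310.57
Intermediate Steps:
b = 20826 (b = 9*2314 = 20826)
R = -616 (R = (28*(-11))*2 = -308*2 = -616)
19191/((-38359/R)) + c/b = 19191/((-38359/(-616))) + 49651/20826 = 19191/((-38359*(-1/616))) + 49651*(1/20826) = 19191/(38359/616) + 49651/20826 = 19191*(616/38359) + 49651/20826 = 11821656/38359 + 49651/20826 = 2787667085/8976006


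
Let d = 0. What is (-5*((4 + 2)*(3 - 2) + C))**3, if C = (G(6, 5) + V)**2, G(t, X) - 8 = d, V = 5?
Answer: -669921875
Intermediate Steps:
G(t, X) = 8 (G(t, X) = 8 + 0 = 8)
C = 169 (C = (8 + 5)**2 = 13**2 = 169)
(-5*((4 + 2)*(3 - 2) + C))**3 = (-5*((4 + 2)*(3 - 2) + 169))**3 = (-5*(6*1 + 169))**3 = (-5*(6 + 169))**3 = (-5*175)**3 = (-875)**3 = -669921875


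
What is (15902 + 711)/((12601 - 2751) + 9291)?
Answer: 16613/19141 ≈ 0.86793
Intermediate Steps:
(15902 + 711)/((12601 - 2751) + 9291) = 16613/(9850 + 9291) = 16613/19141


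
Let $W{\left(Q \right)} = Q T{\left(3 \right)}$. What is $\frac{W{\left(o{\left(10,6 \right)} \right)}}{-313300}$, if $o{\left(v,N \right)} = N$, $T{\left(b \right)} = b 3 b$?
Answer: $- \frac{81}{156650} \approx -0.00051708$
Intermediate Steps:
$T{\left(b \right)} = 3 b^{2}$ ($T{\left(b \right)} = 3 b b = 3 b^{2}$)
$W{\left(Q \right)} = 27 Q$ ($W{\left(Q \right)} = Q 3 \cdot 3^{2} = Q 3 \cdot 9 = Q 27 = 27 Q$)
$\frac{W{\left(o{\left(10,6 \right)} \right)}}{-313300} = \frac{27 \cdot 6}{-313300} = 162 \left(- \frac{1}{313300}\right) = - \frac{81}{156650}$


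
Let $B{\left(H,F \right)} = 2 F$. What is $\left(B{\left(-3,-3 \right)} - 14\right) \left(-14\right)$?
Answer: $280$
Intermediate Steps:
$\left(B{\left(-3,-3 \right)} - 14\right) \left(-14\right) = \left(2 \left(-3\right) - 14\right) \left(-14\right) = \left(-6 - 14\right) \left(-14\right) = \left(-20\right) \left(-14\right) = 280$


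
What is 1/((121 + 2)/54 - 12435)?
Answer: -18/223789 ≈ -8.0433e-5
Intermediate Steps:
1/((121 + 2)/54 - 12435) = 1/(123*(1/54) - 12435) = 1/(41/18 - 12435) = 1/(-223789/18) = -18/223789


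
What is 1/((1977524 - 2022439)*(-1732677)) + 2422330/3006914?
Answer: 94256720835438532/117003815941531935 ≈ 0.80559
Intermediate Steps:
1/((1977524 - 2022439)*(-1732677)) + 2422330/3006914 = -1/1732677/(-44915) + 2422330*(1/3006914) = -1/44915*(-1/1732677) + 1211165/1503457 = 1/77823187455 + 1211165/1503457 = 94256720835438532/117003815941531935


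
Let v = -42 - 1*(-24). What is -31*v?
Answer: 558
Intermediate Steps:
v = -18 (v = -42 + 24 = -18)
-31*v = -31*(-18) = 558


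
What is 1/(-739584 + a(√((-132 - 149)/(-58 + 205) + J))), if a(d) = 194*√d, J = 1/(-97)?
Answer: 21/(2*(-7765632 + (-6851)^(¼)*√14*291^(¾))) ≈ -1.3524e-6 - 2.9542e-10*I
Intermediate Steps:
J = -1/97 ≈ -0.010309
1/(-739584 + a(√((-132 - 149)/(-58 + 205) + J))) = 1/(-739584 + 194*√(√((-132 - 149)/(-58 + 205) - 1/97))) = 1/(-739584 + 194*√(√(-281/147 - 1/97))) = 1/(-739584 + 194*√(√(-27404/14259))) = 1/(-739584 + 194*√(2*I*√1993641/2037)) = 1/(-739584 + 194*(√14*291^(¾)*6851^(¼)*√I/2037)) = 1/(-739584 + 2*√14*291^(¾)*6851^(¼)*√I/21)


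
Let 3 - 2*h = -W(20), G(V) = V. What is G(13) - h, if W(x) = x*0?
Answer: 23/2 ≈ 11.500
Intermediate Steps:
W(x) = 0
h = 3/2 (h = 3/2 - (-1)*0/2 = 3/2 - ½*0 = 3/2 + 0 = 3/2 ≈ 1.5000)
G(13) - h = 13 - 1*3/2 = 13 - 3/2 = 23/2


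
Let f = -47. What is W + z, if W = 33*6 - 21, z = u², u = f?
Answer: 2386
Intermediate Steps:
u = -47
z = 2209 (z = (-47)² = 2209)
W = 177 (W = 198 - 21 = 177)
W + z = 177 + 2209 = 2386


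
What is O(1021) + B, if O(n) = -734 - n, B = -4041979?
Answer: -4043734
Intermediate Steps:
O(1021) + B = (-734 - 1*1021) - 4041979 = (-734 - 1021) - 4041979 = -1755 - 4041979 = -4043734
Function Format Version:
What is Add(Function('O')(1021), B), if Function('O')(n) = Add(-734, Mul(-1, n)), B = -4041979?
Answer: -4043734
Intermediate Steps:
Add(Function('O')(1021), B) = Add(Add(-734, Mul(-1, 1021)), -4041979) = Add(Add(-734, -1021), -4041979) = Add(-1755, -4041979) = -4043734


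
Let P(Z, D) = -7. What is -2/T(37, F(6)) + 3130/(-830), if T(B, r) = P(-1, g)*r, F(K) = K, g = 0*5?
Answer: -6490/1743 ≈ -3.7235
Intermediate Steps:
g = 0
T(B, r) = -7*r
-2/T(37, F(6)) + 3130/(-830) = -2/((-7*6)) + 3130/(-830) = -2/(-42) + 3130*(-1/830) = -2*(-1/42) - 313/83 = 1/21 - 313/83 = -6490/1743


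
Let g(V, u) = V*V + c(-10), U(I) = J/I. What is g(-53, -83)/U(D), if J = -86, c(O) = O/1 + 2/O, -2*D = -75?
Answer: -104955/86 ≈ -1220.4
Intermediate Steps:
D = 75/2 (D = -½*(-75) = 75/2 ≈ 37.500)
c(O) = O + 2/O (c(O) = O*1 + 2/O = O + 2/O)
U(I) = -86/I
g(V, u) = -51/5 + V² (g(V, u) = V*V + (-10 + 2/(-10)) = V² + (-10 + 2*(-⅒)) = V² + (-10 - ⅕) = V² - 51/5 = -51/5 + V²)
g(-53, -83)/U(D) = (-51/5 + (-53)²)/((-86/75/2)) = (-51/5 + 2809)/((-86*2/75)) = 13994/(5*(-172/75)) = (13994/5)*(-75/172) = -104955/86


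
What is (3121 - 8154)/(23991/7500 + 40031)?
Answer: -12582500/100085497 ≈ -0.12572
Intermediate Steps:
(3121 - 8154)/(23991/7500 + 40031) = -5033/(23991*(1/7500) + 40031) = -5033/(7997/2500 + 40031) = -5033/100085497/2500 = -5033*2500/100085497 = -12582500/100085497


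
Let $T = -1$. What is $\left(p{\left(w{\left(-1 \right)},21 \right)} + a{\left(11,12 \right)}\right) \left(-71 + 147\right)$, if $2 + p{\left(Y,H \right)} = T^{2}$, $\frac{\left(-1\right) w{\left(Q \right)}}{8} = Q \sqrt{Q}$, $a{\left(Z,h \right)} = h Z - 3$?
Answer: $9728$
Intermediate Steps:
$a{\left(Z,h \right)} = -3 + Z h$ ($a{\left(Z,h \right)} = Z h - 3 = -3 + Z h$)
$w{\left(Q \right)} = - 8 Q^{\frac{3}{2}}$ ($w{\left(Q \right)} = - 8 Q \sqrt{Q} = - 8 Q^{\frac{3}{2}}$)
$p{\left(Y,H \right)} = -1$ ($p{\left(Y,H \right)} = -2 + \left(-1\right)^{2} = -2 + 1 = -1$)
$\left(p{\left(w{\left(-1 \right)},21 \right)} + a{\left(11,12 \right)}\right) \left(-71 + 147\right) = \left(-1 + \left(-3 + 11 \cdot 12\right)\right) \left(-71 + 147\right) = \left(-1 + \left(-3 + 132\right)\right) 76 = \left(-1 + 129\right) 76 = 128 \cdot 76 = 9728$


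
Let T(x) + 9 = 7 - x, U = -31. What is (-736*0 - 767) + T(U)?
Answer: -738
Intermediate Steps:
T(x) = -2 - x (T(x) = -9 + (7 - x) = -2 - x)
(-736*0 - 767) + T(U) = (-736*0 - 767) + (-2 - 1*(-31)) = (0 - 767) + (-2 + 31) = -767 + 29 = -738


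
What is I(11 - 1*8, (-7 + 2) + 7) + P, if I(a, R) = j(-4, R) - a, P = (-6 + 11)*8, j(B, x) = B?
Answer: 33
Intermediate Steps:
P = 40 (P = 5*8 = 40)
I(a, R) = -4 - a
I(11 - 1*8, (-7 + 2) + 7) + P = (-4 - (11 - 1*8)) + 40 = (-4 - (11 - 8)) + 40 = (-4 - 1*3) + 40 = (-4 - 3) + 40 = -7 + 40 = 33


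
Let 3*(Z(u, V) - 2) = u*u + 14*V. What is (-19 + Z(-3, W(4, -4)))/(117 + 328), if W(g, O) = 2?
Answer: -14/1335 ≈ -0.010487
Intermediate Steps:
Z(u, V) = 2 + u²/3 + 14*V/3 (Z(u, V) = 2 + (u*u + 14*V)/3 = 2 + (u² + 14*V)/3 = 2 + (u²/3 + 14*V/3) = 2 + u²/3 + 14*V/3)
(-19 + Z(-3, W(4, -4)))/(117 + 328) = (-19 + (2 + (⅓)*(-3)² + (14/3)*2))/(117 + 328) = (-19 + (2 + (⅓)*9 + 28/3))/445 = (-19 + (2 + 3 + 28/3))*(1/445) = (-19 + 43/3)*(1/445) = -14/3*1/445 = -14/1335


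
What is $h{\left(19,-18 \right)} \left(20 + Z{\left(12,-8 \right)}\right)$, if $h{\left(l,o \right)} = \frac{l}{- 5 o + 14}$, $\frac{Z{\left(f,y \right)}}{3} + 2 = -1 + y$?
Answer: $- \frac{19}{8} \approx -2.375$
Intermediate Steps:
$Z{\left(f,y \right)} = -9 + 3 y$ ($Z{\left(f,y \right)} = -6 + 3 \left(-1 + y\right) = -6 + \left(-3 + 3 y\right) = -9 + 3 y$)
$h{\left(l,o \right)} = \frac{l}{14 - 5 o}$
$h{\left(19,-18 \right)} \left(20 + Z{\left(12,-8 \right)}\right) = \left(-1\right) 19 \frac{1}{-14 + 5 \left(-18\right)} \left(20 + \left(-9 + 3 \left(-8\right)\right)\right) = \left(-1\right) 19 \frac{1}{-14 - 90} \left(20 - 33\right) = \left(-1\right) 19 \frac{1}{-104} \left(20 - 33\right) = \left(-1\right) 19 \left(- \frac{1}{104}\right) \left(-13\right) = \frac{19}{104} \left(-13\right) = - \frac{19}{8}$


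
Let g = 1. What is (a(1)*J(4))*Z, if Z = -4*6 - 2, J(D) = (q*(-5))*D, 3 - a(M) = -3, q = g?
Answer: 3120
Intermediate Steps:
q = 1
a(M) = 6 (a(M) = 3 - 1*(-3) = 3 + 3 = 6)
J(D) = -5*D (J(D) = (1*(-5))*D = -5*D)
Z = -26 (Z = -24 - 2 = -26)
(a(1)*J(4))*Z = (6*(-5*4))*(-26) = (6*(-20))*(-26) = -120*(-26) = 3120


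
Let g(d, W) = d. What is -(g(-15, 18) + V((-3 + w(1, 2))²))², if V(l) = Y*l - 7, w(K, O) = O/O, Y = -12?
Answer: -4900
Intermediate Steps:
w(K, O) = 1
V(l) = -7 - 12*l (V(l) = -12*l - 7 = -7 - 12*l)
-(g(-15, 18) + V((-3 + w(1, 2))²))² = -(-15 + (-7 - 12*(-3 + 1)²))² = -(-15 + (-7 - 12*(-2)²))² = -(-15 + (-7 - 12*4))² = -(-15 + (-7 - 48))² = -(-15 - 55)² = -1*(-70)² = -1*4900 = -4900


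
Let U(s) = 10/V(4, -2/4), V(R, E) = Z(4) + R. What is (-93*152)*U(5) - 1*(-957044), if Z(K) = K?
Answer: 939374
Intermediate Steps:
V(R, E) = 4 + R
U(s) = 5/4 (U(s) = 10/(4 + 4) = 10/8 = 10*(⅛) = 5/4)
(-93*152)*U(5) - 1*(-957044) = -93*152*(5/4) - 1*(-957044) = -14136*5/4 + 957044 = -17670 + 957044 = 939374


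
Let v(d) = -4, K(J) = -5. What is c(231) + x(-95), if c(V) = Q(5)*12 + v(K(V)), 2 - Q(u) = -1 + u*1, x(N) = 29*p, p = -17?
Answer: -521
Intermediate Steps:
x(N) = -493 (x(N) = 29*(-17) = -493)
Q(u) = 3 - u (Q(u) = 2 - (-1 + u*1) = 2 - (-1 + u) = 2 + (1 - u) = 3 - u)
c(V) = -28 (c(V) = (3 - 1*5)*12 - 4 = (3 - 5)*12 - 4 = -2*12 - 4 = -24 - 4 = -28)
c(231) + x(-95) = -28 - 493 = -521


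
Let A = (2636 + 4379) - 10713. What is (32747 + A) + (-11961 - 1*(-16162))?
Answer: 33250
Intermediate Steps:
A = -3698 (A = 7015 - 10713 = -3698)
(32747 + A) + (-11961 - 1*(-16162)) = (32747 - 3698) + (-11961 - 1*(-16162)) = 29049 + (-11961 + 16162) = 29049 + 4201 = 33250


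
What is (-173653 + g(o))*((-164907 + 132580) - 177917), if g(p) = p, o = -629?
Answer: 36641744808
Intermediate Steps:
(-173653 + g(o))*((-164907 + 132580) - 177917) = (-173653 - 629)*((-164907 + 132580) - 177917) = -174282*(-32327 - 177917) = -174282*(-210244) = 36641744808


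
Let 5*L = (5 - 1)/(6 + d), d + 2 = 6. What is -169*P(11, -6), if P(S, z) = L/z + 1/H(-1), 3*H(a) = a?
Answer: 38194/75 ≈ 509.25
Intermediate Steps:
d = 4 (d = -2 + 6 = 4)
H(a) = a/3
L = 2/25 (L = ((5 - 1)/(6 + 4))/5 = (4/10)/5 = (4*(1/10))/5 = (1/5)*(2/5) = 2/25 ≈ 0.080000)
P(S, z) = -3 + 2/(25*z) (P(S, z) = 2/(25*z) + 1/((1/3)*(-1)) = 2/(25*z) + 1/(-1/3) = 2/(25*z) + 1*(-3) = 2/(25*z) - 3 = -3 + 2/(25*z))
-169*P(11, -6) = -169*(-3 + (2/25)/(-6)) = -169*(-3 + (2/25)*(-1/6)) = -169*(-3 - 1/75) = -169*(-226/75) = 38194/75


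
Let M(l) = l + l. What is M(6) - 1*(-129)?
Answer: 141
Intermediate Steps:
M(l) = 2*l
M(6) - 1*(-129) = 2*6 - 1*(-129) = 12 + 129 = 141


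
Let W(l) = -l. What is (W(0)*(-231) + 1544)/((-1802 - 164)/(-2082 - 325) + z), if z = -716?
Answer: -1858204/860723 ≈ -2.1589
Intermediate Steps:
(W(0)*(-231) + 1544)/((-1802 - 164)/(-2082 - 325) + z) = (-1*0*(-231) + 1544)/((-1802 - 164)/(-2082 - 325) - 716) = (0*(-231) + 1544)/(-1966/(-2407) - 716) = (0 + 1544)/(-1966*(-1/2407) - 716) = 1544/(1966/2407 - 716) = 1544/(-1721446/2407) = 1544*(-2407/1721446) = -1858204/860723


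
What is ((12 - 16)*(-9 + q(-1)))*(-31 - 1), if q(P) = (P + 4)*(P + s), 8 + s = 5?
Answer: -2688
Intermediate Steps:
s = -3 (s = -8 + 5 = -3)
q(P) = (-3 + P)*(4 + P) (q(P) = (P + 4)*(P - 3) = (4 + P)*(-3 + P) = (-3 + P)*(4 + P))
((12 - 16)*(-9 + q(-1)))*(-31 - 1) = ((12 - 16)*(-9 + (-12 - 1 + (-1)²)))*(-31 - 1) = -4*(-9 + (-12 - 1 + 1))*(-32) = -4*(-9 - 12)*(-32) = -4*(-21)*(-32) = 84*(-32) = -2688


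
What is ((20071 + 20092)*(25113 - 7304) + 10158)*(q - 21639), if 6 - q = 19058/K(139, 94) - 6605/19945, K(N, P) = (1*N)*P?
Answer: -8580054905230127175/554471 ≈ -1.5474e+13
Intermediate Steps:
K(N, P) = N*P
q = 126979734/26060137 (q = 6 - (19058/((139*94)) - 6605/19945) = 6 - (19058/13066 - 6605*1/19945) = 6 - (19058*(1/13066) - 1321/3989) = 6 - (9529/6533 - 1321/3989) = 6 - 1*29381088/26060137 = 6 - 29381088/26060137 = 126979734/26060137 ≈ 4.8726)
((20071 + 20092)*(25113 - 7304) + 10158)*(q - 21639) = ((20071 + 20092)*(25113 - 7304) + 10158)*(126979734/26060137 - 21639) = (40163*17809 + 10158)*(-563788324809/26060137) = (715262867 + 10158)*(-563788324809/26060137) = 715273025*(-563788324809/26060137) = -8580054905230127175/554471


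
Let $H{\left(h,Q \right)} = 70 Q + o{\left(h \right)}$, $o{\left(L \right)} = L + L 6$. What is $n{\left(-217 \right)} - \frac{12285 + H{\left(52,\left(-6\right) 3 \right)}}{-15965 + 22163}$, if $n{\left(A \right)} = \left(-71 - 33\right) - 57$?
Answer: $- \frac{1009267}{6198} \approx -162.84$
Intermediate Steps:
$n{\left(A \right)} = -161$ ($n{\left(A \right)} = -104 - 57 = -161$)
$o{\left(L \right)} = 7 L$ ($o{\left(L \right)} = L + 6 L = 7 L$)
$H{\left(h,Q \right)} = 7 h + 70 Q$ ($H{\left(h,Q \right)} = 70 Q + 7 h = 7 h + 70 Q$)
$n{\left(-217 \right)} - \frac{12285 + H{\left(52,\left(-6\right) 3 \right)}}{-15965 + 22163} = -161 - \frac{12285 + \left(7 \cdot 52 + 70 \left(\left(-6\right) 3\right)\right)}{-15965 + 22163} = -161 - \frac{12285 + \left(364 + 70 \left(-18\right)\right)}{6198} = -161 - \left(12285 + \left(364 - 1260\right)\right) \frac{1}{6198} = -161 - \left(12285 - 896\right) \frac{1}{6198} = -161 - 11389 \cdot \frac{1}{6198} = -161 - \frac{11389}{6198} = - \frac{1009267}{6198}$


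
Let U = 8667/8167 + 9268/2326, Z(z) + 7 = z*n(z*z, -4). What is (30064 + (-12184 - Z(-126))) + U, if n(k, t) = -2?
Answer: 167549052934/9498221 ≈ 17640.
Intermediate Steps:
Z(z) = -7 - 2*z (Z(z) = -7 + z*(-2) = -7 - 2*z)
U = 47925599/9498221 (U = 8667*(1/8167) + 9268*(1/2326) = 8667/8167 + 4634/1163 = 47925599/9498221 ≈ 5.0457)
(30064 + (-12184 - Z(-126))) + U = (30064 + (-12184 - (-7 - 2*(-126)))) + 47925599/9498221 = (30064 + (-12184 - (-7 + 252))) + 47925599/9498221 = (30064 + (-12184 - 1*245)) + 47925599/9498221 = (30064 + (-12184 - 245)) + 47925599/9498221 = (30064 - 12429) + 47925599/9498221 = 17635 + 47925599/9498221 = 167549052934/9498221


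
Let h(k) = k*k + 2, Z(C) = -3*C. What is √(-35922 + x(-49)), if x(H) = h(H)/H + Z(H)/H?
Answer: 22*I*√3642/7 ≈ 189.67*I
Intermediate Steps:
h(k) = 2 + k² (h(k) = k² + 2 = 2 + k²)
x(H) = -3 + (2 + H²)/H (x(H) = (2 + H²)/H + (-3*H)/H = (2 + H²)/H - 3 = -3 + (2 + H²)/H)
√(-35922 + x(-49)) = √(-35922 + (-3 - 49 + 2/(-49))) = √(-35922 + (-3 - 49 + 2*(-1/49))) = √(-35922 + (-3 - 49 - 2/49)) = √(-35922 - 2550/49) = √(-1762728/49) = 22*I*√3642/7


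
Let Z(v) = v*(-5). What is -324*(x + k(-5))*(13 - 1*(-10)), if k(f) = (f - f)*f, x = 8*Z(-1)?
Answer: -298080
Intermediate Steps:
Z(v) = -5*v
x = 40 (x = 8*(-5*(-1)) = 8*5 = 40)
k(f) = 0 (k(f) = 0*f = 0)
-324*(x + k(-5))*(13 - 1*(-10)) = -324*(40 + 0)*(13 - 1*(-10)) = -12960*(13 + 10) = -12960*23 = -324*920 = -298080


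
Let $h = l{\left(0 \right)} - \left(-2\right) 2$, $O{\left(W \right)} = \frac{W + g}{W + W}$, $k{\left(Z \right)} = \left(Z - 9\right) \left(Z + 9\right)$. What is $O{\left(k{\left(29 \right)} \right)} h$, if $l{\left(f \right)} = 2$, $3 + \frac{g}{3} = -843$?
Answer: $- \frac{2667}{380} \approx -7.0184$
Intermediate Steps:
$g = -2538$ ($g = -9 + 3 \left(-843\right) = -9 - 2529 = -2538$)
$k{\left(Z \right)} = \left(-9 + Z\right) \left(9 + Z\right)$
$O{\left(W \right)} = \frac{-2538 + W}{2 W}$ ($O{\left(W \right)} = \frac{W - 2538}{W + W} = \frac{-2538 + W}{2 W}$)
$h = 6$ ($h = 2 - \left(-2\right) 2 = 2 - -4 = 2 + 4 = 6$)
$O{\left(k{\left(29 \right)} \right)} h = \frac{-2538 - \left(81 - 29^{2}\right)}{2 \left(-81 + 29^{2}\right)} 6 = \frac{-2538 + \left(-81 + 841\right)}{2 \left(-81 + 841\right)} 6 = \frac{-2538 + 760}{2 \cdot 760} \cdot 6 = \frac{1}{2} \cdot \frac{1}{760} \left(-1778\right) 6 = \left(- \frac{889}{760}\right) 6 = - \frac{2667}{380}$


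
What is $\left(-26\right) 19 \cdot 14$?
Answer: $-6916$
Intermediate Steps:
$\left(-26\right) 19 \cdot 14 = \left(-494\right) 14 = -6916$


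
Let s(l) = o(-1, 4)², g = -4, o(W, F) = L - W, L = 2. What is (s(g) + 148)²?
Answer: 24649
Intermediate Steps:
o(W, F) = 2 - W
s(l) = 9 (s(l) = (2 - 1*(-1))² = (2 + 1)² = 3² = 9)
(s(g) + 148)² = (9 + 148)² = 157² = 24649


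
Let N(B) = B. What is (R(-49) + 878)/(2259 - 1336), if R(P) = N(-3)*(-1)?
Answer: 881/923 ≈ 0.95450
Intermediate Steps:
R(P) = 3 (R(P) = -3*(-1) = 3)
(R(-49) + 878)/(2259 - 1336) = (3 + 878)/(2259 - 1336) = 881/923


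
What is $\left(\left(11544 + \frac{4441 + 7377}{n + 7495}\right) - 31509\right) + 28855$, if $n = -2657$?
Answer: $\frac{21510819}{2419} \approx 8892.4$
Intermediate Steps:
$\left(\left(11544 + \frac{4441 + 7377}{n + 7495}\right) - 31509\right) + 28855 = \left(\left(11544 + \frac{4441 + 7377}{-2657 + 7495}\right) - 31509\right) + 28855 = \left(\left(11544 + \frac{11818}{4838}\right) - 31509\right) + 28855 = \left(\left(11544 + 11818 \cdot \frac{1}{4838}\right) - 31509\right) + 28855 = \left(\left(11544 + \frac{5909}{2419}\right) - 31509\right) + 28855 = \left(\frac{27930845}{2419} - 31509\right) + 28855 = - \frac{48289426}{2419} + 28855 = \frac{21510819}{2419}$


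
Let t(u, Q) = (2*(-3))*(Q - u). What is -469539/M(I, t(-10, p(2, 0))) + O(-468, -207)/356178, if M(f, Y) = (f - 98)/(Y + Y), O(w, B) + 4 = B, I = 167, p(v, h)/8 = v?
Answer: 756213219005/356178 ≈ 2.1231e+6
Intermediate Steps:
p(v, h) = 8*v
O(w, B) = -4 + B
t(u, Q) = -6*Q + 6*u (t(u, Q) = -6*(Q - u) = -6*Q + 6*u)
M(f, Y) = (-98 + f)/(2*Y) (M(f, Y) = (-98 + f)/((2*Y)) = (-98 + f)*(1/(2*Y)) = (-98 + f)/(2*Y))
-469539/M(I, t(-10, p(2, 0))) + O(-468, -207)/356178 = -469539*2*(-48*2 + 6*(-10))/(-98 + 167) + (-4 - 207)/356178 = -469539/((½)*69/(-6*16 - 60)) - 211*1/356178 = -469539/((½)*69/(-96 - 60)) - 211/356178 = -469539/((½)*69/(-156)) - 211/356178 = -469539/((½)*(-1/156)*69) - 211/356178 = -469539/(-23/104) - 211/356178 = -469539*(-104/23) - 211/356178 = 48832056/23 - 211/356178 = 756213219005/356178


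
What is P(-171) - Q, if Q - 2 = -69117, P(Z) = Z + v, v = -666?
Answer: 68278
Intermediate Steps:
P(Z) = -666 + Z (P(Z) = Z - 666 = -666 + Z)
Q = -69115 (Q = 2 - 69117 = -69115)
P(-171) - Q = (-666 - 171) - 1*(-69115) = -837 + 69115 = 68278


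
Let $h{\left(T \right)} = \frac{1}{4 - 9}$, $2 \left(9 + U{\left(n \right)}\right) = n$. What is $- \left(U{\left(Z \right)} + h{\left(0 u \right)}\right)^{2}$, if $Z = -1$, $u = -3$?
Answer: $- \frac{9409}{100} \approx -94.09$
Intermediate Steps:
$U{\left(n \right)} = -9 + \frac{n}{2}$
$h{\left(T \right)} = - \frac{1}{5}$ ($h{\left(T \right)} = \frac{1}{-5} = - \frac{1}{5}$)
$- \left(U{\left(Z \right)} + h{\left(0 u \right)}\right)^{2} = - \left(\left(-9 + \frac{1}{2} \left(-1\right)\right) - \frac{1}{5}\right)^{2} = - \left(\left(-9 - \frac{1}{2}\right) - \frac{1}{5}\right)^{2} = - \left(- \frac{19}{2} - \frac{1}{5}\right)^{2} = - \left(- \frac{97}{10}\right)^{2} = \left(-1\right) \frac{9409}{100} = - \frac{9409}{100}$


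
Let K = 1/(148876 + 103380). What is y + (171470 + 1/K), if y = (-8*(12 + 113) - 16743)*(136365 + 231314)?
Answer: -6523304771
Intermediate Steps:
K = 1/252256 ≈ 3.9642e-6
y = -6523728497 (y = (-8*125 - 16743)*367679 = (-1000 - 16743)*367679 = -17743*367679 = -6523728497)
y + (171470 + 1/K) = -6523728497 + (171470 + 1/(1/252256)) = -6523728497 + (171470 + 252256) = -6523728497 + 423726 = -6523304771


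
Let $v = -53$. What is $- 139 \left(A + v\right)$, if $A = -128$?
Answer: $25159$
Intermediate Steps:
$- 139 \left(A + v\right) = - 139 \left(-128 - 53\right) = \left(-139\right) \left(-181\right) = 25159$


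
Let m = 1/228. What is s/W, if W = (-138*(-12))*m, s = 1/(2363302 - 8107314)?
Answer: -19/792673656 ≈ -2.3970e-8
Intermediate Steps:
m = 1/228 ≈ 0.0043860
s = -1/5744012 (s = 1/(-5744012) = -1/5744012 ≈ -1.7409e-7)
W = 138/19 (W = -138*(-12)*(1/228) = 1656*(1/228) = 138/19 ≈ 7.2632)
s/W = -1/(5744012*138/19) = -1/5744012*19/138 = -19/792673656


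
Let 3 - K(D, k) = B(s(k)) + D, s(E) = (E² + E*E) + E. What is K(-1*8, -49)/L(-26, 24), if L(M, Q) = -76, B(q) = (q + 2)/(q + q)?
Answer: -99811/722456 ≈ -0.13816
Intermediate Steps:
s(E) = E + 2*E² (s(E) = (E² + E²) + E = 2*E² + E = E + 2*E²)
B(q) = (2 + q)/(2*q) (B(q) = (2 + q)/((2*q)) = (2 + q)*(1/(2*q)) = (2 + q)/(2*q))
K(D, k) = 3 - D - (2 + k*(1 + 2*k))/(2*k*(1 + 2*k)) (K(D, k) = 3 - ((2 + k*(1 + 2*k))/(2*((k*(1 + 2*k)))) + D) = 3 - ((1/(k*(1 + 2*k)))*(2 + k*(1 + 2*k))/2 + D) = 3 - ((2 + k*(1 + 2*k))/(2*k*(1 + 2*k)) + D) = 3 - (D + (2 + k*(1 + 2*k))/(2*k*(1 + 2*k))) = 3 + (-D - (2 + k*(1 + 2*k))/(2*k*(1 + 2*k))) = 3 - D - (2 + k*(1 + 2*k))/(2*k*(1 + 2*k)))
K(-1*8, -49)/L(-26, 24) = ((-1 - ½*(-49)*(1 + 2*(-49)) - 49*(1 + 2*(-49))*(3 - (-1)*8))/((-49)*(1 + 2*(-49))))/(-76) = -(-1 - ½*(-49)*(1 - 98) - 49*(1 - 98)*(3 - 1*(-8)))/(49*(1 - 98))*(-1/76) = -1/49*(-1 - ½*(-49)*(-97) - 49*(-97)*(3 + 8))/(-97)*(-1/76) = -1/49*(-1/97)*(-1 - 4753/2 - 49*(-97)*11)*(-1/76) = -1/49*(-1/97)*(-1 - 4753/2 + 52283)*(-1/76) = -1/49*(-1/97)*99811/2*(-1/76) = (99811/9506)*(-1/76) = -99811/722456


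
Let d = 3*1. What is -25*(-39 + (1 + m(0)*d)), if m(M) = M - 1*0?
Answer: 950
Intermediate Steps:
m(M) = M (m(M) = M + 0 = M)
d = 3
-25*(-39 + (1 + m(0)*d)) = -25*(-39 + (1 + 0*3)) = -25*(-39 + (1 + 0)) = -25*(-39 + 1) = -25*(-38) = 950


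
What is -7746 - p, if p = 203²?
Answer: -48955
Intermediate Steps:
p = 41209
-7746 - p = -7746 - 1*41209 = -7746 - 41209 = -48955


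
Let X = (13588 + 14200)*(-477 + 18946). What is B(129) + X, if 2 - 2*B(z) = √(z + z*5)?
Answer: 513216573 - 3*√86/2 ≈ 5.1322e+8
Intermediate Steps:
X = 513216572 (X = 27788*18469 = 513216572)
B(z) = 1 - √6*√z/2 (B(z) = 1 - √(z + z*5)/2 = 1 - √(z + 5*z)/2 = 1 - √6*√z/2)
B(129) + X = (1 - √6*√129/2) + 513216572 = (1 - 3*√86/2) + 513216572 = 513216573 - 3*√86/2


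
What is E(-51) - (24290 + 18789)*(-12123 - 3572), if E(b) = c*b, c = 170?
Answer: 676116235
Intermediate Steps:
E(b) = 170*b
E(-51) - (24290 + 18789)*(-12123 - 3572) = 170*(-51) - (24290 + 18789)*(-12123 - 3572) = -8670 - 43079*(-15695) = -8670 - 1*(-676124905) = -8670 + 676124905 = 676116235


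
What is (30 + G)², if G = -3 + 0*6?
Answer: 729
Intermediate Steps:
G = -3 (G = -3 + 0 = -3)
(30 + G)² = (30 - 3)² = 27² = 729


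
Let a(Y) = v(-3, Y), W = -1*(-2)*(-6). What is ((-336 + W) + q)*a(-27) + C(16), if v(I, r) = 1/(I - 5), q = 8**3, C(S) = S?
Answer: -9/2 ≈ -4.5000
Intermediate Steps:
q = 512
v(I, r) = 1/(-5 + I)
W = -12 (W = 2*(-6) = -12)
a(Y) = -1/8 (a(Y) = 1/(-5 - 3) = 1/(-8) = -1/8)
((-336 + W) + q)*a(-27) + C(16) = ((-336 - 12) + 512)*(-1/8) + 16 = (-348 + 512)*(-1/8) + 16 = 164*(-1/8) + 16 = -41/2 + 16 = -9/2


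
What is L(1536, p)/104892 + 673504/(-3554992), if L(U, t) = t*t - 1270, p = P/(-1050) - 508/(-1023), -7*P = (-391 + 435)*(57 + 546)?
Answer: -526521128097586339537/2614306005332994183750 ≈ -0.20140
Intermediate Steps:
P = -26532/7 (P = -(-391 + 435)*(57 + 546)/7 = -44*603/7 = -⅐*26532 = -26532/7 ≈ -3790.3)
p = 5146006/1253175 (p = -26532/7/(-1050) - 508/(-1023) = -26532/7*(-1/1050) - 508*(-1/1023) = 4422/1225 + 508/1023 = 5146006/1253175 ≈ 4.1064)
L(U, t) = -1270 + t² (L(U, t) = t² - 1270 = -1270 + t²)
L(1536, p)/104892 + 673504/(-3554992) = (-1270 + (5146006/1253175)²)/104892 + 673504/(-3554992) = (-1270 + 26481377752036/1570447580625)*(1/104892) + 673504*(-1/3554992) = -1967987049641714/1570447580625*1/104892 - 42094/222187 = -983993524820857/82363693813458750 - 42094/222187 = -526521128097586339537/2614306005332994183750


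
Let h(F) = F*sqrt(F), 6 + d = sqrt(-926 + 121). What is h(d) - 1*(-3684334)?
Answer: 3684334 + (-6 + I*sqrt(805))**(3/2) ≈ 3.6842e+6 + 71.116*I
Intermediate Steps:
d = -6 + I*sqrt(805) (d = -6 + sqrt(-926 + 121) = -6 + sqrt(-805) = -6 + I*sqrt(805) ≈ -6.0 + 28.373*I)
h(F) = F**(3/2)
h(d) - 1*(-3684334) = (-6 + I*sqrt(805))**(3/2) - 1*(-3684334) = (-6 + I*sqrt(805))**(3/2) + 3684334 = 3684334 + (-6 + I*sqrt(805))**(3/2)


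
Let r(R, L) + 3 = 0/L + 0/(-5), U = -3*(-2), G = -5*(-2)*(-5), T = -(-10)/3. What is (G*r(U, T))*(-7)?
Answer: -1050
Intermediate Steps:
T = 10/3 (T = -(-10)/3 = -5*(-2/3) = 10/3 ≈ 3.3333)
G = -50 (G = 10*(-5) = -50)
U = 6
r(R, L) = -3 (r(R, L) = -3 + (0/L + 0/(-5)) = -3 + (0 + 0*(-1/5)) = -3 + (0 + 0) = -3 + 0 = -3)
(G*r(U, T))*(-7) = -50*(-3)*(-7) = 150*(-7) = -1050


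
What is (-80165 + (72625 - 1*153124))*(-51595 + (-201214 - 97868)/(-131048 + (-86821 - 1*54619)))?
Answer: 282341259260074/34061 ≈ 8.2893e+9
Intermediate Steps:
(-80165 + (72625 - 1*153124))*(-51595 + (-201214 - 97868)/(-131048 + (-86821 - 1*54619))) = (-80165 + (72625 - 153124))*(-51595 - 299082/(-131048 + (-86821 - 54619))) = (-80165 - 80499)*(-51595 - 299082/(-131048 - 141440)) = -160664*(-51595 - 299082/(-272488)) = -160664*(-51595 - 299082*(-1/272488)) = -160664*(-51595 + 149541/136244) = -160664*(-7029359639/136244) = 282341259260074/34061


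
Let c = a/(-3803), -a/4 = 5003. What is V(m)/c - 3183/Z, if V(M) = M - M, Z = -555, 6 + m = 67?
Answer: 1061/185 ≈ 5.7351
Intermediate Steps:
m = 61 (m = -6 + 67 = 61)
a = -20012 (a = -4*5003 = -20012)
V(M) = 0
c = 20012/3803 (c = -20012/(-3803) = -20012*(-1/3803) = 20012/3803 ≈ 5.2622)
V(m)/c - 3183/Z = 0/(20012/3803) - 3183/(-555) = 0*(3803/20012) - 3183*(-1/555) = 0 + 1061/185 = 1061/185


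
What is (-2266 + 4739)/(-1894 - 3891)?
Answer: -2473/5785 ≈ -0.42748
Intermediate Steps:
(-2266 + 4739)/(-1894 - 3891) = 2473/(-5785) = 2473*(-1/5785) = -2473/5785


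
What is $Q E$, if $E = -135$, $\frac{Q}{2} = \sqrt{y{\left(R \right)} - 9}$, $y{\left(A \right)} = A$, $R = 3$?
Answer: $- 270 i \sqrt{6} \approx - 661.36 i$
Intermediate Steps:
$Q = 2 i \sqrt{6}$ ($Q = 2 \sqrt{3 - 9} = 2 \sqrt{-6} = 2 i \sqrt{6} \approx 4.899 i$)
$Q E = 2 i \sqrt{6} \left(-135\right) = - 270 i \sqrt{6}$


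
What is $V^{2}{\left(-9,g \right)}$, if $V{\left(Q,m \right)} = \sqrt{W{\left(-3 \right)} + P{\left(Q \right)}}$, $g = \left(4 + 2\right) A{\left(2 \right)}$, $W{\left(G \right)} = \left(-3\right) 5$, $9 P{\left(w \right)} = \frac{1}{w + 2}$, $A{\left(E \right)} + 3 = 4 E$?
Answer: $- \frac{946}{63} \approx -15.016$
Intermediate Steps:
$A{\left(E \right)} = -3 + 4 E$
$P{\left(w \right)} = \frac{1}{9 \left(2 + w\right)}$ ($P{\left(w \right)} = \frac{1}{9 \left(w + 2\right)} = \frac{1}{9 \left(2 + w\right)}$)
$W{\left(G \right)} = -15$
$g = 30$ ($g = \left(4 + 2\right) \left(-3 + 4 \cdot 2\right) = 6 \left(-3 + 8\right) = 6 \cdot 5 = 30$)
$V{\left(Q,m \right)} = \sqrt{-15 + \frac{1}{9 \left(2 + Q\right)}}$
$V^{2}{\left(-9,g \right)} = \left(\frac{\sqrt{\frac{-269 - -1215}{2 - 9}}}{3}\right)^{2} = \left(\frac{\sqrt{\frac{-269 + 1215}{-7}}}{3}\right)^{2} = \left(\frac{\sqrt{\left(- \frac{1}{7}\right) 946}}{3}\right)^{2} = \left(\frac{\sqrt{- \frac{946}{7}}}{3}\right)^{2} = \left(\frac{\frac{1}{7} i \sqrt{6622}}{3}\right)^{2} = \left(\frac{i \sqrt{6622}}{21}\right)^{2} = - \frac{946}{63}$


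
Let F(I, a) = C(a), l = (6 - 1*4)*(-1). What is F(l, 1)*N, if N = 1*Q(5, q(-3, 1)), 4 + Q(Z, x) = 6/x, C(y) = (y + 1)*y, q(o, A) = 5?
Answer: -28/5 ≈ -5.6000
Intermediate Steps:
l = -2 (l = (6 - 4)*(-1) = 2*(-1) = -2)
C(y) = y*(1 + y) (C(y) = (1 + y)*y = y*(1 + y))
F(I, a) = a*(1 + a)
Q(Z, x) = -4 + 6/x
N = -14/5 (N = 1*(-4 + 6/5) = 1*(-14/5) = -14/5 ≈ -2.8000)
F(l, 1)*N = (1*(1 + 1))*(-14/5) = (1*2)*(-14/5) = 2*(-14/5) = -28/5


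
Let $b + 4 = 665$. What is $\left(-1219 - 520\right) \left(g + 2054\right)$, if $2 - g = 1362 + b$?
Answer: $-57387$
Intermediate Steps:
$b = 661$ ($b = -4 + 665 = 661$)
$g = -2021$ ($g = 2 - \left(1362 + 661\right) = 2 - 2023 = -2021$)
$\left(-1219 - 520\right) \left(g + 2054\right) = \left(-1219 - 520\right) \left(-2021 + 2054\right) = \left(-1739\right) 33 = -57387$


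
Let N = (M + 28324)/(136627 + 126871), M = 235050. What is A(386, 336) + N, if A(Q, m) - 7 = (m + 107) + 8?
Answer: 60472729/131749 ≈ 459.00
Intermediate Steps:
N = 131687/131749 (N = (235050 + 28324)/(136627 + 126871) = 263374/263498 = 263374*(1/263498) = 131687/131749 ≈ 0.99953)
A(Q, m) = 122 + m (A(Q, m) = 7 + ((m + 107) + 8) = 7 + ((107 + m) + 8) = 7 + (115 + m) = 122 + m)
A(386, 336) + N = (122 + 336) + 131687/131749 = 458 + 131687/131749 = 60472729/131749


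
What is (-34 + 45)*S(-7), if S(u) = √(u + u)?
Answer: 11*I*√14 ≈ 41.158*I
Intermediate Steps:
S(u) = √2*√u (S(u) = √(2*u) = √2*√u)
(-34 + 45)*S(-7) = (-34 + 45)*(√2*√(-7)) = 11*(√2*(I*√7)) = 11*(I*√14) = 11*I*√14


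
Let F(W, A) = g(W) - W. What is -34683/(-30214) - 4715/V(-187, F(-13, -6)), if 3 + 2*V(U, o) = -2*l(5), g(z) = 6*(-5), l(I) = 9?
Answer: 285646363/634494 ≈ 450.20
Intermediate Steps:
g(z) = -30
F(W, A) = -30 - W
V(U, o) = -21/2 (V(U, o) = -3/2 + (-2*9)/2 = -3/2 + (½)*(-18) = -3/2 - 9 = -21/2)
-34683/(-30214) - 4715/V(-187, F(-13, -6)) = -34683/(-30214) - 4715/(-21/2) = -34683*(-1/30214) - 4715*(-2/21) = 34683/30214 + 9430/21 = 285646363/634494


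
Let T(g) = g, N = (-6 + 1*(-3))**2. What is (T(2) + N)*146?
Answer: 12118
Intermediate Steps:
N = 81 (N = (-6 - 3)**2 = (-9)**2 = 81)
(T(2) + N)*146 = (2 + 81)*146 = 83*146 = 12118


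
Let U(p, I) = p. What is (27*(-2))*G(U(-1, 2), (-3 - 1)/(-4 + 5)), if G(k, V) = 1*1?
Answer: -54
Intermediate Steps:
G(k, V) = 1
(27*(-2))*G(U(-1, 2), (-3 - 1)/(-4 + 5)) = (27*(-2))*1 = -54*1 = -54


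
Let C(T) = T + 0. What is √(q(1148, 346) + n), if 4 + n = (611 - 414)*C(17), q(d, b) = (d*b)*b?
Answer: √137437313 ≈ 11723.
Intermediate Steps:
C(T) = T
q(d, b) = d*b² (q(d, b) = (b*d)*b = d*b²)
n = 3345 (n = -4 + (611 - 414)*17 = -4 + 197*17 = -4 + 3349 = 3345)
√(q(1148, 346) + n) = √(1148*346² + 3345) = √(1148*119716 + 3345) = √(137433968 + 3345) = √137437313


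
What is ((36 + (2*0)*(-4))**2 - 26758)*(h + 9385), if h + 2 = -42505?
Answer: 843352364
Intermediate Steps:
h = -42507 (h = -2 - 42505 = -42507)
((36 + (2*0)*(-4))**2 - 26758)*(h + 9385) = ((36 + (2*0)*(-4))**2 - 26758)*(-42507 + 9385) = ((36 + 0*(-4))**2 - 26758)*(-33122) = ((36 + 0)**2 - 26758)*(-33122) = (36**2 - 26758)*(-33122) = (1296 - 26758)*(-33122) = -25462*(-33122) = 843352364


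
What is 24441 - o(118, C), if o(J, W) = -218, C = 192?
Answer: 24659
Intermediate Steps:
24441 - o(118, C) = 24441 - 1*(-218) = 24441 + 218 = 24659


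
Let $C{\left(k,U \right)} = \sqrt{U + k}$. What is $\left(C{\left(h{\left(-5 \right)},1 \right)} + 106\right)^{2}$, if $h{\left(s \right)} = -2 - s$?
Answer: $11664$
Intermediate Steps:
$\left(C{\left(h{\left(-5 \right)},1 \right)} + 106\right)^{2} = \left(\sqrt{1 - -3} + 106\right)^{2} = \left(\sqrt{1 + \left(-2 + 5\right)} + 106\right)^{2} = \left(\sqrt{1 + 3} + 106\right)^{2} = \left(\sqrt{4} + 106\right)^{2} = \left(2 + 106\right)^{2} = 108^{2} = 11664$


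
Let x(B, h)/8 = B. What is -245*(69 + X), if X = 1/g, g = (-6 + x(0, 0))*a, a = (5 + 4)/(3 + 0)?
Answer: -304045/18 ≈ -16891.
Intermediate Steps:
a = 3 (a = 9/3 = 9*(⅓) = 3)
x(B, h) = 8*B
g = -18 (g = (-6 + 8*0)*3 = (-6 + 0)*3 = -6*3 = -18)
X = -1/18 (X = 1/(-18) = -1/18 ≈ -0.055556)
-245*(69 + X) = -245*(69 - 1/18) = -245*1241/18 = -304045/18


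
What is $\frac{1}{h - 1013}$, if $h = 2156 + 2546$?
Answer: $\frac{1}{3689} \approx 0.00027108$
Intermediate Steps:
$h = 4702$
$\frac{1}{h - 1013} = \frac{1}{4702 - 1013} = \frac{1}{3689}$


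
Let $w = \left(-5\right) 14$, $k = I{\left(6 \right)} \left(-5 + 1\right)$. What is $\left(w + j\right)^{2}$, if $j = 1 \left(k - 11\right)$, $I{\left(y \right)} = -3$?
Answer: $4761$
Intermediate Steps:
$k = 12$ ($k = - 3 \left(-5 + 1\right) = \left(-3\right) \left(-4\right) = 12$)
$w = -70$
$j = 1$ ($j = 1 \left(12 - 11\right) = 1 \cdot 1 = 1$)
$\left(w + j\right)^{2} = \left(-70 + 1\right)^{2} = \left(-69\right)^{2} = 4761$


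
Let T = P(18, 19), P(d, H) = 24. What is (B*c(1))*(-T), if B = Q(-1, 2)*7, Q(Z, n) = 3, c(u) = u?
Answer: -504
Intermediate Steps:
T = 24
B = 21 (B = 3*7 = 21)
(B*c(1))*(-T) = (21*1)*(-1*24) = 21*(-24) = -504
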